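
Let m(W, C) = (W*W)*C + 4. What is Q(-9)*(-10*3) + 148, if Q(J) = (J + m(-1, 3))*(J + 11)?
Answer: 268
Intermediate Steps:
m(W, C) = 4 + C*W² (m(W, C) = W²*C + 4 = C*W² + 4 = 4 + C*W²)
Q(J) = (7 + J)*(11 + J) (Q(J) = (J + (4 + 3*(-1)²))*(J + 11) = (J + (4 + 3*1))*(11 + J) = (J + (4 + 3))*(11 + J) = (J + 7)*(11 + J) = (7 + J)*(11 + J))
Q(-9)*(-10*3) + 148 = (77 + (-9)² + 18*(-9))*(-10*3) + 148 = (77 + 81 - 162)*(-30) + 148 = -4*(-30) + 148 = 120 + 148 = 268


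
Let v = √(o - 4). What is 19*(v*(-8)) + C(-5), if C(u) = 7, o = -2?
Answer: 7 - 152*I*√6 ≈ 7.0 - 372.32*I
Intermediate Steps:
v = I*√6 (v = √(-2 - 4) = √(-6) = I*√6 ≈ 2.4495*I)
19*(v*(-8)) + C(-5) = 19*((I*√6)*(-8)) + 7 = 19*(-8*I*√6) + 7 = -152*I*√6 + 7 = 7 - 152*I*√6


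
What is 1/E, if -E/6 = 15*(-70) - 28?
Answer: 1/6468 ≈ 0.00015461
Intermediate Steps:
E = 6468 (E = -6*(15*(-70) - 28) = -6*(-1050 - 28) = -6*(-1078) = 6468)
1/E = 1/6468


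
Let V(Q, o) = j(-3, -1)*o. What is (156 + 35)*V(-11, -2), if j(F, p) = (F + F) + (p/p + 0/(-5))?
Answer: 1910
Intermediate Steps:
j(F, p) = 1 + 2*F (j(F, p) = 2*F + (1 + 0*(-⅕)) = 2*F + (1 + 0) = 2*F + 1 = 1 + 2*F)
V(Q, o) = -5*o (V(Q, o) = (1 + 2*(-3))*o = (1 - 6)*o = -5*o)
(156 + 35)*V(-11, -2) = (156 + 35)*(-5*(-2)) = 191*10 = 1910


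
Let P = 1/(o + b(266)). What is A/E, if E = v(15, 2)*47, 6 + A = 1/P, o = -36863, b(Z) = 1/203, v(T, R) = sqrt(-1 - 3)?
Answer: 3742203*I/9541 ≈ 392.22*I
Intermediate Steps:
v(T, R) = 2*I (v(T, R) = sqrt(-4) = 2*I)
b(Z) = 1/203
P = -203/7483188 (P = 1/(-36863 + 1/203) = 1/(-7483188/203) = -203/7483188 ≈ -2.7127e-5)
A = -7484406/203 (A = -6 + 1/(-203/7483188) = -6 - 7483188/203 = -7484406/203 ≈ -36869.)
E = 94*I (E = (2*I)*47 = 94*I ≈ 94.0*I)
A/E = -7484406*(-I/94)/203 = -(-3742203)*I/9541 = 3742203*I/9541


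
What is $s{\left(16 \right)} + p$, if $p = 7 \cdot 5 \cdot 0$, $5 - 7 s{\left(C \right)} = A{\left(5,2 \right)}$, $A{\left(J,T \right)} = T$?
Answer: $\frac{3}{7} \approx 0.42857$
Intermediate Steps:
$s{\left(C \right)} = \frac{3}{7}$ ($s{\left(C \right)} = \frac{5}{7} - \frac{2}{7} = \frac{3}{7}$)
$p = 0$ ($p = 35 \cdot 0 = 0$)
$s{\left(16 \right)} + p = \frac{3}{7} + 0 = \frac{3}{7}$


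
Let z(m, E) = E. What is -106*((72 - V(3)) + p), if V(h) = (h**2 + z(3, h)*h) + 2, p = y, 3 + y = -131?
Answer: 8692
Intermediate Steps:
y = -134 (y = -3 - 131 = -134)
p = -134
V(h) = 2 + 2*h**2 (V(h) = (h**2 + h*h) + 2 = (h**2 + h**2) + 2 = 2*h**2 + 2 = 2 + 2*h**2)
-106*((72 - V(3)) + p) = -106*((72 - (2 + 2*3**2)) - 134) = -106*((72 - (2 + 2*9)) - 134) = -106*((72 - (2 + 18)) - 134) = -106*((72 - 1*20) - 134) = -106*((72 - 20) - 134) = -106*(52 - 134) = -106*(-82) = 8692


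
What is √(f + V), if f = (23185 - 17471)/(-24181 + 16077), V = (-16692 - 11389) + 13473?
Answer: I*√59964001149/2026 ≈ 120.87*I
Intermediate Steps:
V = -14608 (V = -28081 + 13473 = -14608)
f = -2857/4052 (f = 5714/(-8104) = 5714*(-1/8104) = -2857/4052 ≈ -0.70508)
√(f + V) = √(-2857/4052 - 14608) = √(-59194473/4052) = I*√59964001149/2026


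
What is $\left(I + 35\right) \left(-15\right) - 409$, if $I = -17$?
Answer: $-679$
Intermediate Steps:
$\left(I + 35\right) \left(-15\right) - 409 = \left(-17 + 35\right) \left(-15\right) - 409 = 18 \left(-15\right) - 409 = -270 - 409 = -679$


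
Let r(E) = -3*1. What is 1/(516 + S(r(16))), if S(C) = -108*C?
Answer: 1/840 ≈ 0.0011905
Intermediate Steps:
r(E) = -3
1/(516 + S(r(16))) = 1/(516 - 108*(-3)) = 1/(516 + 324) = 1/840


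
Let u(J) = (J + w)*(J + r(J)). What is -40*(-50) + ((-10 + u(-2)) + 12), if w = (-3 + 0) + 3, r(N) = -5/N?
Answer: 2001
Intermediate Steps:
w = 0 (w = -3 + 3 = 0)
u(J) = J*(J - 5/J) (u(J) = (J + 0)*(J - 5/J) = J*(J - 5/J))
-40*(-50) + ((-10 + u(-2)) + 12) = -40*(-50) + ((-10 + (-5 + (-2)²)) + 12) = 2000 + ((-10 + (-5 + 4)) + 12) = 2000 + ((-10 - 1) + 12) = 2000 + (-11 + 12) = 2000 + 1 = 2001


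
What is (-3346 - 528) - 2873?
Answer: -6747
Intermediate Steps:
(-3346 - 528) - 2873 = -3874 - 2873 = -6747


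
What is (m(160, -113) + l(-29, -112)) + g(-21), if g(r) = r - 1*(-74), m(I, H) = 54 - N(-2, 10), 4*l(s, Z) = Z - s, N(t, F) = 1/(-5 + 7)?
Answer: 343/4 ≈ 85.750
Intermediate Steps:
N(t, F) = ½ (N(t, F) = 1/2 = ½)
l(s, Z) = -s/4 + Z/4 (l(s, Z) = (Z - s)/4 = -s/4 + Z/4)
m(I, H) = 107/2 (m(I, H) = 54 - 1*½ = 54 - ½ = 107/2)
g(r) = 74 + r (g(r) = r + 74 = 74 + r)
(m(160, -113) + l(-29, -112)) + g(-21) = (107/2 + (-¼*(-29) + (¼)*(-112))) + (74 - 21) = (107/2 + (29/4 - 28)) + 53 = (107/2 - 83/4) + 53 = 131/4 + 53 = 343/4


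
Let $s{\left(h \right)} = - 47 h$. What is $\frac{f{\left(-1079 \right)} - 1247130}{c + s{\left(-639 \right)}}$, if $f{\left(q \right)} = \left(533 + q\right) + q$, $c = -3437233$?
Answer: $\frac{249751}{681440} \approx 0.3665$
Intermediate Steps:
$f{\left(q \right)} = 533 + 2 q$
$\frac{f{\left(-1079 \right)} - 1247130}{c + s{\left(-639 \right)}} = \frac{\left(533 + 2 \left(-1079\right)\right) - 1247130}{-3437233 - -30033} = \frac{\left(533 - 2158\right) - 1247130}{-3437233 + 30033} = \frac{-1625 - 1247130}{-3407200} = \left(-1248755\right) \left(- \frac{1}{3407200}\right) = \frac{249751}{681440}$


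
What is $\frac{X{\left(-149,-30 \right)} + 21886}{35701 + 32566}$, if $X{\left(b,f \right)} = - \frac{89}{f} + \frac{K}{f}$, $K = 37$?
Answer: $\frac{328316}{1024005} \approx 0.32062$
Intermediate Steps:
$X{\left(b,f \right)} = - \frac{52}{f}$ ($X{\left(b,f \right)} = - \frac{89}{f} + \frac{37}{f} = - \frac{52}{f}$)
$\frac{X{\left(-149,-30 \right)} + 21886}{35701 + 32566} = \frac{- \frac{52}{-30} + 21886}{35701 + 32566} = \frac{\left(-52\right) \left(- \frac{1}{30}\right) + 21886}{68267} = \left(\frac{26}{15} + 21886\right) \frac{1}{68267} = \frac{328316}{15} \cdot \frac{1}{68267} = \frac{328316}{1024005}$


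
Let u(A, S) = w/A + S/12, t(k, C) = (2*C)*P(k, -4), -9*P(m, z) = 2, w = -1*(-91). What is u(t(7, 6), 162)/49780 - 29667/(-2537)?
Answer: 2362833495/202066976 ≈ 11.693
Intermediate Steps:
w = 91
P(m, z) = -2/9 (P(m, z) = -⅑*2 = -2/9)
t(k, C) = -4*C/9 (t(k, C) = (2*C)*(-2/9) = -4*C/9)
u(A, S) = 91/A + S/12
u(t(7, 6), 162)/49780 - 29667/(-2537) = (91/((-4/9*6)) + (1/12)*162)/49780 - 29667/(-2537) = (91/(-8/3) + 27/2)*(1/49780) - 29667*(-1/2537) = (91*(-3/8) + 27/2)*(1/49780) + 29667/2537 = (-273/8 + 27/2)*(1/49780) + 29667/2537 = -165/8*1/49780 + 29667/2537 = -33/79648 + 29667/2537 = 2362833495/202066976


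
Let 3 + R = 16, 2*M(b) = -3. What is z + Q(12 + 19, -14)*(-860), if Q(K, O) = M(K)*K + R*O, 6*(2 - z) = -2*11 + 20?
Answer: 589537/3 ≈ 1.9651e+5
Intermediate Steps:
M(b) = -3/2 (M(b) = (1/2)*(-3) = -3/2)
R = 13 (R = -3 + 16 = 13)
z = 7/3 (z = 2 - (-2*11 + 20)/6 = 2 - (-22 + 20)/6 = 2 - 1/6*(-2) = 2 + 1/3 = 7/3 ≈ 2.3333)
Q(K, O) = 13*O - 3*K/2 (Q(K, O) = -3*K/2 + 13*O = 13*O - 3*K/2)
z + Q(12 + 19, -14)*(-860) = 7/3 + (13*(-14) - 3*(12 + 19)/2)*(-860) = 7/3 + (-182 - 3/2*31)*(-860) = 7/3 + (-182 - 93/2)*(-860) = 7/3 - 457/2*(-860) = 7/3 + 196510 = 589537/3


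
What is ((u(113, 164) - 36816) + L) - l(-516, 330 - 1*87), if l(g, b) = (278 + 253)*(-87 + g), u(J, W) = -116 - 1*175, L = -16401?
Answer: 266685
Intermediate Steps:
u(J, W) = -291 (u(J, W) = -116 - 175 = -291)
l(g, b) = -46197 + 531*g (l(g, b) = 531*(-87 + g) = -46197 + 531*g)
((u(113, 164) - 36816) + L) - l(-516, 330 - 1*87) = ((-291 - 36816) - 16401) - (-46197 + 531*(-516)) = (-37107 - 16401) - (-46197 - 273996) = -53508 - 1*(-320193) = -53508 + 320193 = 266685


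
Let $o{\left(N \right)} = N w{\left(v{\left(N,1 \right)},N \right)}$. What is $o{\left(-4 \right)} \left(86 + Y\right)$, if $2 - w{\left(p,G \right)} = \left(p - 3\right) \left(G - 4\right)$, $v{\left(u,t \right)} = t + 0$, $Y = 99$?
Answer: $10360$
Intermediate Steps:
$v{\left(u,t \right)} = t$
$w{\left(p,G \right)} = 2 - \left(-4 + G\right) \left(-3 + p\right)$ ($w{\left(p,G \right)} = 2 - \left(p - 3\right) \left(G - 4\right) = 2 - \left(-3 + p\right) \left(-4 + G\right) = 2 - \left(-4 + G\right) \left(-3 + p\right)$)
$o{\left(N \right)} = N \left(-6 + 2 N\right)$ ($o{\left(N \right)} = N \left(-10 + 3 N + 4 \cdot 1 - N 1\right) = N \left(-10 + 3 N + 4 - N\right) = N \left(-6 + 2 N\right)$)
$o{\left(-4 \right)} \left(86 + Y\right) = 2 \left(-4\right) \left(-3 - 4\right) \left(86 + 99\right) = 2 \left(-4\right) \left(-7\right) 185 = 56 \cdot 185 = 10360$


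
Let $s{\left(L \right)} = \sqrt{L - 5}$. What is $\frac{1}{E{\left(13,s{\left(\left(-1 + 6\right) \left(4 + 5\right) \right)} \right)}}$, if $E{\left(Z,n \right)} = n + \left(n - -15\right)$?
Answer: $\frac{3}{13} - \frac{4 \sqrt{10}}{65} \approx 0.036168$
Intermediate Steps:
$s{\left(L \right)} = \sqrt{-5 + L}$
$E{\left(Z,n \right)} = 15 + 2 n$ ($E{\left(Z,n \right)} = n + \left(n + 15\right) = n + \left(15 + n\right) = 15 + 2 n$)
$\frac{1}{E{\left(13,s{\left(\left(-1 + 6\right) \left(4 + 5\right) \right)} \right)}} = \frac{1}{15 + 2 \sqrt{-5 + \left(-1 + 6\right) \left(4 + 5\right)}} = \frac{1}{15 + 2 \sqrt{-5 + 5 \cdot 9}} = \frac{1}{15 + 2 \sqrt{-5 + 45}} = \frac{1}{15 + 2 \sqrt{40}} = \frac{1}{15 + 2 \cdot 2 \sqrt{10}} = \frac{1}{15 + 4 \sqrt{10}}$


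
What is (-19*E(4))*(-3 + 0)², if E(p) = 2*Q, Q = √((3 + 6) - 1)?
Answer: -684*√2 ≈ -967.32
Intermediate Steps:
Q = 2*√2 (Q = √(9 - 1) = √8 = 2*√2 ≈ 2.8284)
E(p) = 4*√2 (E(p) = 2*(2*√2) = 4*√2)
(-19*E(4))*(-3 + 0)² = (-76*√2)*(-3 + 0)² = -76*√2*(-3)² = -76*√2*9 = -684*√2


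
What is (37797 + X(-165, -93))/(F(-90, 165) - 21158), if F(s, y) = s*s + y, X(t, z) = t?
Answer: -37632/12893 ≈ -2.9188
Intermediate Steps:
F(s, y) = y + s**2 (F(s, y) = s**2 + y = y + s**2)
(37797 + X(-165, -93))/(F(-90, 165) - 21158) = (37797 - 165)/((165 + (-90)**2) - 21158) = 37632/((165 + 8100) - 21158) = 37632/(8265 - 21158) = 37632/(-12893) = 37632*(-1/12893) = -37632/12893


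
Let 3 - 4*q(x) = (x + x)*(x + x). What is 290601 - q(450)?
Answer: 1972401/4 ≈ 4.9310e+5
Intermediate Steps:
q(x) = 3/4 - x**2 (q(x) = 3/4 - (x + x)*(x + x)/4 = 3/4 - 2*x*2*x/4 = 3/4 - x**2)
290601 - q(450) = 290601 - (3/4 - 1*450**2) = 290601 - (3/4 - 1*202500) = 290601 - (3/4 - 202500) = 290601 - 1*(-809997/4) = 290601 + 809997/4 = 1972401/4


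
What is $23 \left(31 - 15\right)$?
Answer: $368$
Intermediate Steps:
$23 \left(31 - 15\right) = 23 \cdot 16 = 368$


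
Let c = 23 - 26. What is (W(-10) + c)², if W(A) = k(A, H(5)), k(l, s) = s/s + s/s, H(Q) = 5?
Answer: 1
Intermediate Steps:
c = -3
k(l, s) = 2 (k(l, s) = 1 + 1 = 2)
W(A) = 2
(W(-10) + c)² = (2 - 3)² = (-1)² = 1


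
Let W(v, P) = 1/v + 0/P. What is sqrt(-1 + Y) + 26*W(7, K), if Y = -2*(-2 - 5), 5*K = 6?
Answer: 26/7 + sqrt(13) ≈ 7.3198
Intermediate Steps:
K = 6/5 (K = (1/5)*6 = 6/5 ≈ 1.2000)
Y = 14 (Y = -2*(-7) = 14)
W(v, P) = 1/v (W(v, P) = 1/v + 0 = 1/v)
sqrt(-1 + Y) + 26*W(7, K) = sqrt(-1 + 14) + 26/7 = sqrt(13) + 26*(1/7) = sqrt(13) + 26/7 = 26/7 + sqrt(13)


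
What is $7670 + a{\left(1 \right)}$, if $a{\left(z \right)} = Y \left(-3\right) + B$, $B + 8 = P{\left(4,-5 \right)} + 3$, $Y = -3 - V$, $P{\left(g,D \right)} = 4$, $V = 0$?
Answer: $7678$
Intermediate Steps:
$Y = -3$ ($Y = -3 - 0 = -3 + 0 = -3$)
$B = -1$ ($B = -8 + \left(4 + 3\right) = -8 + 7 = -1$)
$a{\left(z \right)} = 8$ ($a{\left(z \right)} = \left(-3\right) \left(-3\right) - 1 = 9 - 1 = 8$)
$7670 + a{\left(1 \right)} = 7670 + 8 = 7678$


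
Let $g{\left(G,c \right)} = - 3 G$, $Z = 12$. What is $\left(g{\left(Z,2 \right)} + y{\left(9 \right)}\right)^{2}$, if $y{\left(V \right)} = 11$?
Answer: $625$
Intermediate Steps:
$\left(g{\left(Z,2 \right)} + y{\left(9 \right)}\right)^{2} = \left(\left(-3\right) 12 + 11\right)^{2} = \left(-36 + 11\right)^{2} = \left(-25\right)^{2} = 625$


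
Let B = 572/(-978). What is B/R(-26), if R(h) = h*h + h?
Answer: -11/12225 ≈ -0.00089980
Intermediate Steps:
B = -286/489 (B = 572*(-1/978) = -286/489 ≈ -0.58487)
R(h) = h + h² (R(h) = h² + h = h + h²)
B/R(-26) = -286*(-1/(26*(1 - 26)))/489 = -286/(489*((-26*(-25)))) = -286/489/650 = -286/489*1/650 = -11/12225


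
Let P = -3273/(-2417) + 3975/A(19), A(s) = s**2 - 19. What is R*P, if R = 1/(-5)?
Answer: -3575647/1377690 ≈ -2.5954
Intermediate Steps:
A(s) = -19 + s**2
P = 3575647/275538 (P = -3273/(-2417) + 3975/(-19 + 19**2) = -3273*(-1/2417) + 3975/(-19 + 361) = 3273/2417 + 3975/342 = 3273/2417 + 3975*(1/342) = 3273/2417 + 1325/114 = 3575647/275538 ≈ 12.977)
R = -1/5 ≈ -0.20000
R*P = -1/5*3575647/275538 = -3575647/1377690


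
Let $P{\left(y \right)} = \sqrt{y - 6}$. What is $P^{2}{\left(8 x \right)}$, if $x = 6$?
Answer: $42$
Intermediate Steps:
$P{\left(y \right)} = \sqrt{-6 + y}$
$P^{2}{\left(8 x \right)} = \left(\sqrt{-6 + 8 \cdot 6}\right)^{2} = \left(\sqrt{-6 + 48}\right)^{2} = \left(\sqrt{42}\right)^{2} = 42$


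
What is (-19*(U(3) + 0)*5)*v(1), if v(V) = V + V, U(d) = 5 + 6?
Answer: -2090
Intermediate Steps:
U(d) = 11
v(V) = 2*V
(-19*(U(3) + 0)*5)*v(1) = (-19*(11 + 0)*5)*(2*1) = -209*5*2 = -19*55*2 = -1045*2 = -2090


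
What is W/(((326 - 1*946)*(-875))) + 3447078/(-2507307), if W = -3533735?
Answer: -715346554443/90680936500 ≈ -7.8886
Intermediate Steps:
W/(((326 - 1*946)*(-875))) + 3447078/(-2507307) = -3533735*(-1/(875*(326 - 1*946))) + 3447078/(-2507307) = -3533735*(-1/(875*(326 - 946))) + 3447078*(-1/2507307) = -3533735/((-620*(-875))) - 1149026/835769 = -3533735/542500 - 1149026/835769 = -3533735*1/542500 - 1149026/835769 = -706747/108500 - 1149026/835769 = -715346554443/90680936500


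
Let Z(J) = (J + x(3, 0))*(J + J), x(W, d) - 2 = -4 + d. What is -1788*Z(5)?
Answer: -53640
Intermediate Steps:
x(W, d) = -2 + d (x(W, d) = 2 + (-4 + d) = -2 + d)
Z(J) = 2*J*(-2 + J) (Z(J) = (J + (-2 + 0))*(J + J) = (J - 2)*(2*J) = (-2 + J)*(2*J) = 2*J*(-2 + J))
-1788*Z(5) = -3576*5*(-2 + 5) = -3576*5*3 = -1788*30 = -53640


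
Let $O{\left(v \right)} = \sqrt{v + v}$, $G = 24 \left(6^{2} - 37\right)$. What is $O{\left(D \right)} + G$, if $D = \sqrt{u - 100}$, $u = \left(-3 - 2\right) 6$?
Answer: $-24 + 2^{\frac{3}{4}} \sqrt[4]{65} \sqrt{i} \approx -20.623 + 3.3766 i$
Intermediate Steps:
$u = -30$ ($u = \left(-5\right) 6 = -30$)
$G = -24$ ($G = 24 \left(36 - 37\right) = 24 \left(-1\right) = -24$)
$D = i \sqrt{130}$ ($D = \sqrt{-30 - 100} = \sqrt{-130} = i \sqrt{130} \approx 11.402 i$)
$O{\left(v \right)} = \sqrt{2} \sqrt{v}$ ($O{\left(v \right)} = \sqrt{2 v} = \sqrt{2} \sqrt{v}$)
$O{\left(D \right)} + G = \sqrt{2} \sqrt{i \sqrt{130}} - 24 = \sqrt{2} \sqrt[4]{130} \sqrt{i} - 24 = 2^{\frac{3}{4}} \sqrt[4]{65} \sqrt{i} - 24 = -24 + 2^{\frac{3}{4}} \sqrt[4]{65} \sqrt{i}$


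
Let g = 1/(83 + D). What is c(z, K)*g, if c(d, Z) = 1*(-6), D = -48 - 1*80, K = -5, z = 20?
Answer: 2/15 ≈ 0.13333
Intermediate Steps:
D = -128 (D = -48 - 80 = -128)
c(d, Z) = -6
g = -1/45 (g = 1/(83 - 128) = 1/(-45) = -1/45 ≈ -0.022222)
c(z, K)*g = -6*(-1/45) = 2/15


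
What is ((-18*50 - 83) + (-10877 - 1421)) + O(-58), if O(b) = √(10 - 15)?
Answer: -13281 + I*√5 ≈ -13281.0 + 2.2361*I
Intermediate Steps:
O(b) = I*√5 (O(b) = √(-5) = I*√5)
((-18*50 - 83) + (-10877 - 1421)) + O(-58) = ((-18*50 - 83) + (-10877 - 1421)) + I*√5 = ((-900 - 83) - 12298) + I*√5 = (-983 - 12298) + I*√5 = -13281 + I*√5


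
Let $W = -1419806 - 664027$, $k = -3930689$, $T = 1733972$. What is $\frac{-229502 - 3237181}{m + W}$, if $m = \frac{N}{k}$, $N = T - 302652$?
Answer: $\frac{13626452734587}{8190900882257} \approx 1.6636$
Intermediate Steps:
$W = -2083833$ ($W = -1419806 - 664027 = -2083833$)
$N = 1431320$ ($N = 1733972 - 302652 = 1431320$)
$m = - \frac{1431320}{3930689}$ ($m = \frac{1431320}{-3930689} = 1431320 \left(- \frac{1}{3930689}\right) = - \frac{1431320}{3930689} \approx -0.36414$)
$\frac{-229502 - 3237181}{m + W} = \frac{-229502 - 3237181}{- \frac{1431320}{3930689} - 2083833} = - \frac{3466683}{- \frac{8190900882257}{3930689}} = \left(-3466683\right) \left(- \frac{3930689}{8190900882257}\right) = \frac{13626452734587}{8190900882257}$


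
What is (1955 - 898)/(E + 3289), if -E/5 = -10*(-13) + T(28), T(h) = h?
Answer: 151/357 ≈ 0.42297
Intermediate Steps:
E = -790 (E = -5*(-10*(-13) + 28) = -5*(130 + 28) = -5*158 = -790)
(1955 - 898)/(E + 3289) = (1955 - 898)/(-790 + 3289) = 1057/2499 = 1057*(1/2499) = 151/357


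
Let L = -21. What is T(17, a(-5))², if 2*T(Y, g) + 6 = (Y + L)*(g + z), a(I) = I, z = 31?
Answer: 3025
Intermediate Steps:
T(Y, g) = -3 + (-21 + Y)*(31 + g)/2 (T(Y, g) = -3 + ((Y - 21)*(g + 31))/2 = -3 + ((-21 + Y)*(31 + g))/2 = -3 + (-21 + Y)*(31 + g)/2)
T(17, a(-5))² = (-657/2 - 21/2*(-5) + (31/2)*17 + (½)*17*(-5))² = (-657/2 + 105/2 + 527/2 - 85/2)² = (-55)² = 3025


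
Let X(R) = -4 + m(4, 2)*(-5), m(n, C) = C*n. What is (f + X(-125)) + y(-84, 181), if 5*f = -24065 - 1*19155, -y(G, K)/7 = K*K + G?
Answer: -237427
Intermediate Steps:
y(G, K) = -7*G - 7*K² (y(G, K) = -7*(K*K + G) = -7*(K² + G) = -7*(G + K²) = -7*G - 7*K²)
X(R) = -44 (X(R) = -4 + (2*4)*(-5) = -4 + 8*(-5) = -4 - 40 = -44)
f = -8644 (f = (-24065 - 1*19155)/5 = (-24065 - 19155)/5 = (⅕)*(-43220) = -8644)
(f + X(-125)) + y(-84, 181) = (-8644 - 44) + (-7*(-84) - 7*181²) = -8688 + (588 - 7*32761) = -8688 + (588 - 229327) = -8688 - 228739 = -237427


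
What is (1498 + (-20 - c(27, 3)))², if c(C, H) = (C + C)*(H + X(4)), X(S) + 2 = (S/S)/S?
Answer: 7958041/4 ≈ 1.9895e+6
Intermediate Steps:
X(S) = -2 + 1/S (X(S) = -2 + (S/S)/S = -2 + 1/S)
c(C, H) = 2*C*(-7/4 + H) (c(C, H) = (C + C)*(H + (-2 + 1/4)) = (2*C)*(H + (-2 + ¼)) = (2*C)*(H - 7/4) = (2*C)*(-7/4 + H) = 2*C*(-7/4 + H))
(1498 + (-20 - c(27, 3)))² = (1498 + (-20 - 27*(-7 + 4*3)/2))² = (1498 + (-20 - 27*(-7 + 12)/2))² = (1498 + (-20 - 27*5/2))² = (1498 + (-20 - 1*135/2))² = (1498 + (-20 - 135/2))² = (1498 - 175/2)² = (2821/2)² = 7958041/4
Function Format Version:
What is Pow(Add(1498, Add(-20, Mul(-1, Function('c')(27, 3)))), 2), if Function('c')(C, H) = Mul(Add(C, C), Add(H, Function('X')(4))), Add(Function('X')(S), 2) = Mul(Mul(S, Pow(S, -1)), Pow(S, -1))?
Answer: Rational(7958041, 4) ≈ 1.9895e+6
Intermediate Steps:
Function('X')(S) = Add(-2, Pow(S, -1)) (Function('X')(S) = Add(-2, Mul(Mul(S, Pow(S, -1)), Pow(S, -1))) = Add(-2, Mul(1, Pow(S, -1))) = Add(-2, Pow(S, -1)))
Function('c')(C, H) = Mul(2, C, Add(Rational(-7, 4), H)) (Function('c')(C, H) = Mul(Add(C, C), Add(H, Add(-2, Pow(4, -1)))) = Mul(Mul(2, C), Add(H, Add(-2, Rational(1, 4)))) = Mul(Mul(2, C), Add(H, Rational(-7, 4))) = Mul(Mul(2, C), Add(Rational(-7, 4), H)) = Mul(2, C, Add(Rational(-7, 4), H)))
Pow(Add(1498, Add(-20, Mul(-1, Function('c')(27, 3)))), 2) = Pow(Add(1498, Add(-20, Mul(-1, Mul(Rational(1, 2), 27, Add(-7, Mul(4, 3)))))), 2) = Pow(Add(1498, Add(-20, Mul(-1, Mul(Rational(1, 2), 27, Add(-7, 12))))), 2) = Pow(Add(1498, Add(-20, Mul(-1, Mul(Rational(1, 2), 27, 5)))), 2) = Pow(Add(1498, Add(-20, Mul(-1, Rational(135, 2)))), 2) = Pow(Add(1498, Add(-20, Rational(-135, 2))), 2) = Pow(Add(1498, Rational(-175, 2)), 2) = Pow(Rational(2821, 2), 2) = Rational(7958041, 4)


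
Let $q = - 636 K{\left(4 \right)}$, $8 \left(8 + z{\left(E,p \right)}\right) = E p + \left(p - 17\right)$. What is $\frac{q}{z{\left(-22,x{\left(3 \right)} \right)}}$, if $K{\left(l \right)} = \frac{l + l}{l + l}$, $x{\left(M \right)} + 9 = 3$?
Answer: $- \frac{1696}{15} \approx -113.07$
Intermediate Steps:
$x{\left(M \right)} = -6$ ($x{\left(M \right)} = -9 + 3 = -6$)
$K{\left(l \right)} = 1$ ($K{\left(l \right)} = \frac{2 l}{2 l} = 2 l \frac{1}{2 l} = 1$)
$z{\left(E,p \right)} = - \frac{81}{8} + \frac{p}{8} + \frac{E p}{8}$ ($z{\left(E,p \right)} = -8 + \frac{E p + \left(p - 17\right)}{8} = -8 + \frac{E p + \left(-17 + p\right)}{8} = -8 + \frac{-17 + p + E p}{8} = -8 + \left(- \frac{17}{8} + \frac{p}{8} + \frac{E p}{8}\right) = - \frac{81}{8} + \frac{p}{8} + \frac{E p}{8}$)
$q = -636$ ($q = \left(-636\right) 1 = -636$)
$\frac{q}{z{\left(-22,x{\left(3 \right)} \right)}} = - \frac{636}{- \frac{81}{8} + \frac{1}{8} \left(-6\right) + \frac{1}{8} \left(-22\right) \left(-6\right)} = - \frac{636}{- \frac{81}{8} - \frac{3}{4} + \frac{33}{2}} = - \frac{636}{\frac{45}{8}} = \left(-636\right) \frac{8}{45} = - \frac{1696}{15}$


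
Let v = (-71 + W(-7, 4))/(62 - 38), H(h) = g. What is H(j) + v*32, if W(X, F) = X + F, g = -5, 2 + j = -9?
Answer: -311/3 ≈ -103.67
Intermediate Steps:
j = -11 (j = -2 - 9 = -11)
W(X, F) = F + X
H(h) = -5
v = -37/12 (v = (-71 + (4 - 7))/(62 - 38) = (-71 - 3)/24 = -74*1/24 = -37/12 ≈ -3.0833)
H(j) + v*32 = -5 - 37/12*32 = -5 - 296/3 = -311/3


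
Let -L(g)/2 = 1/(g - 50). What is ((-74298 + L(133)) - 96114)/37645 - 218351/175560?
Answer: -90440021219/15672667560 ≈ -5.7706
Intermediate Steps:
L(g) = -2/(-50 + g) (L(g) = -2/(g - 50) = -2/(-50 + g))
((-74298 + L(133)) - 96114)/37645 - 218351/175560 = ((-74298 - 2/(-50 + 133)) - 96114)/37645 - 218351/175560 = ((-74298 - 2/83) - 96114)*(1/37645) - 218351*1/175560 = ((-74298 - 2*1/83) - 96114)*(1/37645) - 31193/25080 = ((-74298 - 2/83) - 96114)*(1/37645) - 31193/25080 = (-6166736/83 - 96114)*(1/37645) - 31193/25080 = -14144198/83*1/37645 - 31193/25080 = -14144198/3124535 - 31193/25080 = -90440021219/15672667560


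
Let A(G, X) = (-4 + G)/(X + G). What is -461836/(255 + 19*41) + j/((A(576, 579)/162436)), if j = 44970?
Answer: 99134543636116/6721 ≈ 1.4750e+10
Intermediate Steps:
A(G, X) = (-4 + G)/(G + X)
-461836/(255 + 19*41) + j/((A(576, 579)/162436)) = -461836/(255 + 19*41) + 44970/((((-4 + 576)/(576 + 579))/162436)) = -461836/(255 + 779) + 44970/(((572/1155)*(1/162436))) = -461836/1034 + 44970/((((1/1155)*572)*(1/162436))) = -461836*1/1034 + 44970/(((52/105)*(1/162436))) = -230918/517 + 44970/(13/4263945) = -230918/517 + 44970*(4263945/13) = -230918/517 + 191749606650/13 = 99134543636116/6721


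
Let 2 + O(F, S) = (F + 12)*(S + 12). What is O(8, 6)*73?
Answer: 26134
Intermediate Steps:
O(F, S) = -2 + (12 + F)*(12 + S) (O(F, S) = -2 + (F + 12)*(S + 12) = -2 + (12 + F)*(12 + S))
O(8, 6)*73 = (142 + 12*8 + 12*6 + 8*6)*73 = (142 + 96 + 72 + 48)*73 = 358*73 = 26134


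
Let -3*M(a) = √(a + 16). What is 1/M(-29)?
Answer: 3*I*√13/13 ≈ 0.83205*I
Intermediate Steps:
M(a) = -√(16 + a)/3 (M(a) = -√(a + 16)/3 = -√(16 + a)/3)
1/M(-29) = 1/(-√(16 - 29)/3) = 1/(-I*√13/3) = 3*I*√13/13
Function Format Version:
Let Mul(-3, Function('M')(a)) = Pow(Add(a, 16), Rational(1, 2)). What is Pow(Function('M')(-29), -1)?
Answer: Mul(Rational(3, 13), I, Pow(13, Rational(1, 2))) ≈ Mul(0.83205, I)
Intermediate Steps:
Function('M')(a) = Mul(Rational(-1, 3), Pow(Add(16, a), Rational(1, 2))) (Function('M')(a) = Mul(Rational(-1, 3), Pow(Add(a, 16), Rational(1, 2))) = Mul(Rational(-1, 3), Pow(Add(16, a), Rational(1, 2))))
Pow(Function('M')(-29), -1) = Pow(Mul(Rational(-1, 3), Pow(Add(16, -29), Rational(1, 2))), -1) = Pow(Mul(Rational(-1, 3), Pow(-13, Rational(1, 2))), -1) = Pow(Mul(Rational(-1, 3), Mul(I, Pow(13, Rational(1, 2)))), -1) = Pow(Mul(Rational(-1, 3), I, Pow(13, Rational(1, 2))), -1) = Mul(Rational(3, 13), I, Pow(13, Rational(1, 2)))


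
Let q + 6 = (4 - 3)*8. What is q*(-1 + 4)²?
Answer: 18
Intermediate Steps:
q = 2 (q = -6 + (4 - 3)*8 = -6 + 1*8 = -6 + 8 = 2)
q*(-1 + 4)² = 2*(-1 + 4)² = 2*3² = 2*9 = 18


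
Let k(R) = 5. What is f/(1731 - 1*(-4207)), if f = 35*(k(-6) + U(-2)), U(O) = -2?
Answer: 105/5938 ≈ 0.017683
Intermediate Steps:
f = 105 (f = 35*(5 - 2) = 35*3 = 105)
f/(1731 - 1*(-4207)) = 105/(1731 - 1*(-4207)) = 105/(1731 + 4207) = 105/5938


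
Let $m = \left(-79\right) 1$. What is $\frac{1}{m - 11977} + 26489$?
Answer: $\frac{319351383}{12056} \approx 26489.0$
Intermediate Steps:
$m = -79$
$\frac{1}{m - 11977} + 26489 = \frac{1}{-79 - 11977} + 26489 = \frac{1}{-12056} + 26489 = - \frac{1}{12056} + 26489 = \frac{319351383}{12056}$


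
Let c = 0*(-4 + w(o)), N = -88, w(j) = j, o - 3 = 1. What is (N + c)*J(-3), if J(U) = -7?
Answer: 616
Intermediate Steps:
o = 4 (o = 3 + 1 = 4)
c = 0 (c = 0*(-4 + 4) = 0*0 = 0)
(N + c)*J(-3) = (-88 + 0)*(-7) = -88*(-7) = 616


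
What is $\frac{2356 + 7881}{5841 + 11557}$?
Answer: $\frac{10237}{17398} \approx 0.5884$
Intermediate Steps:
$\frac{2356 + 7881}{5841 + 11557} = \frac{10237}{17398}$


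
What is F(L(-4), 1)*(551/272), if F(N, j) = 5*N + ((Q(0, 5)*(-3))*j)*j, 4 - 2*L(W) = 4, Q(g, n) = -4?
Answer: 1653/68 ≈ 24.309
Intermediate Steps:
L(W) = 0 (L(W) = 2 - 1/2*4 = 2 - 2 = 0)
F(N, j) = 5*N + 12*j**2 (F(N, j) = 5*N + ((-4*(-3))*j)*j = 5*N + (12*j)*j = 5*N + 12*j**2)
F(L(-4), 1)*(551/272) = (5*0 + 12*1**2)*(551/272) = (0 + 12*1)*(551*(1/272)) = (0 + 12)*(551/272) = 12*(551/272) = 1653/68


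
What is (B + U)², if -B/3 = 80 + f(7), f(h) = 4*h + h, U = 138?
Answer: 42849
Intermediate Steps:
f(h) = 5*h
B = -345 (B = -3*(80 + 5*7) = -3*(80 + 35) = -3*115 = -345)
(B + U)² = (-345 + 138)² = (-207)² = 42849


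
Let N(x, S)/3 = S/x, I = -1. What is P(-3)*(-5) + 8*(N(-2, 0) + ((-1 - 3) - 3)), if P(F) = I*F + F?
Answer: -56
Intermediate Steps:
N(x, S) = 3*S/x (N(x, S) = 3*(S/x) = 3*S/x)
P(F) = 0 (P(F) = -F + F = 0)
P(-3)*(-5) + 8*(N(-2, 0) + ((-1 - 3) - 3)) = 0*(-5) + 8*(3*0/(-2) + ((-1 - 3) - 3)) = 0 + 8*(3*0*(-½) + (-4 - 3)) = 0 + 8*(0 - 7) = 0 + 8*(-7) = 0 - 56 = -56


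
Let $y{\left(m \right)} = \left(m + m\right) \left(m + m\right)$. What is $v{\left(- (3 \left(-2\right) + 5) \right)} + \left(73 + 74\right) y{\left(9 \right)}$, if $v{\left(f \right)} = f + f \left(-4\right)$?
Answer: $47625$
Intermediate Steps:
$y{\left(m \right)} = 4 m^{2}$ ($y{\left(m \right)} = 2 m 2 m = 4 m^{2}$)
$v{\left(f \right)} = - 3 f$ ($v{\left(f \right)} = f - 4 f = - 3 f$)
$v{\left(- (3 \left(-2\right) + 5) \right)} + \left(73 + 74\right) y{\left(9 \right)} = - 3 \left(- (3 \left(-2\right) + 5)\right) + \left(73 + 74\right) 4 \cdot 9^{2} = - 3 \left(- (-6 + 5)\right) + 147 \cdot 4 \cdot 81 = - 3 \left(\left(-1\right) \left(-1\right)\right) + 147 \cdot 324 = \left(-3\right) 1 + 47628 = -3 + 47628 = 47625$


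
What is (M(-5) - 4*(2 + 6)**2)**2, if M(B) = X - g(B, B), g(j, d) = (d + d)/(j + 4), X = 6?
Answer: 67600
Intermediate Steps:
g(j, d) = 2*d/(4 + j) (g(j, d) = (2*d)/(4 + j) = 2*d/(4 + j))
M(B) = 6 - 2*B/(4 + B)
(M(-5) - 4*(2 + 6)**2)**2 = (4*(6 - 5)/(4 - 5) - 4*(2 + 6)**2)**2 = (4*1/(-1) - 4*8**2)**2 = (4*(-1)*1 - 4*64)**2 = (-4 - 256)**2 = (-260)**2 = 67600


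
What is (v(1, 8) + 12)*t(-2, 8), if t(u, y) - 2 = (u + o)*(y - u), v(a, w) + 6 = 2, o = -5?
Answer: -544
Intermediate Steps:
v(a, w) = -4 (v(a, w) = -6 + 2 = -4)
t(u, y) = 2 + (-5 + u)*(y - u) (t(u, y) = 2 + (u - 5)*(y - u) = 2 + (-5 + u)*(y - u))
(v(1, 8) + 12)*t(-2, 8) = (-4 + 12)*(2 - 1*(-2)**2 - 5*8 + 5*(-2) - 2*8) = 8*(2 - 1*4 - 40 - 10 - 16) = 8*(2 - 4 - 40 - 10 - 16) = 8*(-68) = -544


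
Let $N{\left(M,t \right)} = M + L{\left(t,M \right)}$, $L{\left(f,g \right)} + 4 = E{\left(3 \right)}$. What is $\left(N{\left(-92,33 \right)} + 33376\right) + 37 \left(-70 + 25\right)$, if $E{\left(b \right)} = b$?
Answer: $31618$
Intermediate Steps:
$L{\left(f,g \right)} = -1$ ($L{\left(f,g \right)} = -4 + 3 = -1$)
$N{\left(M,t \right)} = -1 + M$ ($N{\left(M,t \right)} = M - 1 = -1 + M$)
$\left(N{\left(-92,33 \right)} + 33376\right) + 37 \left(-70 + 25\right) = \left(\left(-1 - 92\right) + 33376\right) + 37 \left(-70 + 25\right) = \left(-93 + 33376\right) + 37 \left(-45\right) = 33283 - 1665 = 31618$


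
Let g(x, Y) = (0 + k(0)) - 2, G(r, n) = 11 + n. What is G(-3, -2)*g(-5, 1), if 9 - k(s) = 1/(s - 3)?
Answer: 66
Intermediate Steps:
k(s) = 9 - 1/(-3 + s) (k(s) = 9 - 1/(s - 3) = 9 - 1/(-3 + s))
g(x, Y) = 22/3 (g(x, Y) = (0 + (-28 + 9*0)/(-3 + 0)) - 2 = (0 + (-28 + 0)/(-3)) - 2 = (0 - ⅓*(-28)) - 2 = (0 + 28/3) - 2 = 28/3 - 2 = 22/3)
G(-3, -2)*g(-5, 1) = (11 - 2)*(22/3) = 9*(22/3) = 66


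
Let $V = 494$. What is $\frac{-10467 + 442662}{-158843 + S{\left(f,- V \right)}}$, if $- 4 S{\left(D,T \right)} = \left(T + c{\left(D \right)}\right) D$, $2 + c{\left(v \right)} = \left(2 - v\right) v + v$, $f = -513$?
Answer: $- \frac{432195}{34171256} \approx -0.012648$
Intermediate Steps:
$c{\left(v \right)} = -2 + v + v \left(2 - v\right)$ ($c{\left(v \right)} = -2 + \left(\left(2 - v\right) v + v\right) = -2 + \left(v \left(2 - v\right) + v\right) = -2 + \left(v + v \left(2 - v\right)\right) = -2 + v + v \left(2 - v\right)$)
$S{\left(D,T \right)} = - \frac{D \left(-2 + T - D^{2} + 3 D\right)}{4}$ ($S{\left(D,T \right)} = - \frac{\left(T - \left(2 + D^{2} - 3 D\right)\right) D}{4} = - \frac{\left(-2 + T - D^{2} + 3 D\right) D}{4} = - \frac{D \left(-2 + T - D^{2} + 3 D\right)}{4}$)
$\frac{-10467 + 442662}{-158843 + S{\left(f,- V \right)}} = \frac{-10467 + 442662}{-158843 + \frac{1}{4} \left(-513\right) \left(2 + \left(-513\right)^{2} - \left(-1\right) 494 - -1539\right)} = \frac{432195}{-158843 + \frac{1}{4} \left(-513\right) \left(2 + 263169 - -494 + 1539\right)} = \frac{432195}{-158843 + \frac{1}{4} \left(-513\right) \left(2 + 263169 + 494 + 1539\right)} = \frac{432195}{-158843 + \frac{1}{4} \left(-513\right) 265204} = \frac{432195}{-158843 - 34012413} = \frac{432195}{-34171256} = 432195 \left(- \frac{1}{34171256}\right) = - \frac{432195}{34171256}$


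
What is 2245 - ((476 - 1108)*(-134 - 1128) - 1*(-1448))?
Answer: -796787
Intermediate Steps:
2245 - ((476 - 1108)*(-134 - 1128) - 1*(-1448)) = 2245 - (-632*(-1262) + 1448) = 2245 - (797584 + 1448) = 2245 - 1*799032 = 2245 - 799032 = -796787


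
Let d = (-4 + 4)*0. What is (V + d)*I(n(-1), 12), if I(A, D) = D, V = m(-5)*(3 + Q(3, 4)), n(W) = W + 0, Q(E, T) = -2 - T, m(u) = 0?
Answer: 0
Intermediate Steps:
n(W) = W
d = 0 (d = 0*0 = 0)
V = 0 (V = 0*(3 + (-2 - 1*4)) = 0*(3 + (-2 - 4)) = 0*(3 - 6) = 0*(-3) = 0)
(V + d)*I(n(-1), 12) = (0 + 0)*12 = 0*12 = 0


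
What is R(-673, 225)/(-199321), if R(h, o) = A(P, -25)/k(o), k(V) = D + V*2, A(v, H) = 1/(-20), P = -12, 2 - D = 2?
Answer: 1/1793889000 ≈ 5.5745e-10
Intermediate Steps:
D = 0 (D = 2 - 1*2 = 2 - 2 = 0)
A(v, H) = -1/20
k(V) = 2*V (k(V) = 0 + V*2 = 0 + 2*V = 2*V)
R(h, o) = -1/(40*o) (R(h, o) = -1/(2*o)/20 = -1/(40*o))
R(-673, 225)/(-199321) = -1/40/225/(-199321) = -1/40*1/225*(-1/199321) = -1/9000*(-1/199321) = 1/1793889000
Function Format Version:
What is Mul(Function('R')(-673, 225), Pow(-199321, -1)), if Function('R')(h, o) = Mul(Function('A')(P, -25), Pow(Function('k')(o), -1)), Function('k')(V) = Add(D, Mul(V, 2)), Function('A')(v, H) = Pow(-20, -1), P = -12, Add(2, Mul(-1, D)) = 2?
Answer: Rational(1, 1793889000) ≈ 5.5745e-10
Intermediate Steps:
D = 0 (D = Add(2, Mul(-1, 2)) = Add(2, -2) = 0)
Function('A')(v, H) = Rational(-1, 20)
Function('k')(V) = Mul(2, V) (Function('k')(V) = Add(0, Mul(V, 2)) = Add(0, Mul(2, V)) = Mul(2, V))
Function('R')(h, o) = Mul(Rational(-1, 40), Pow(o, -1)) (Function('R')(h, o) = Mul(Rational(-1, 20), Pow(Mul(2, o), -1)) = Mul(Rational(-1, 20), Mul(Rational(1, 2), Pow(o, -1))) = Mul(Rational(-1, 40), Pow(o, -1)))
Mul(Function('R')(-673, 225), Pow(-199321, -1)) = Mul(Mul(Rational(-1, 40), Pow(225, -1)), Pow(-199321, -1)) = Mul(Mul(Rational(-1, 40), Rational(1, 225)), Rational(-1, 199321)) = Mul(Rational(-1, 9000), Rational(-1, 199321)) = Rational(1, 1793889000)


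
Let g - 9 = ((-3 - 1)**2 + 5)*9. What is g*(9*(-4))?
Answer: -7128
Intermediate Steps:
g = 198 (g = 9 + ((-3 - 1)**2 + 5)*9 = 9 + ((-4)**2 + 5)*9 = 9 + (16 + 5)*9 = 9 + 21*9 = 9 + 189 = 198)
g*(9*(-4)) = 198*(9*(-4)) = 198*(-36) = -7128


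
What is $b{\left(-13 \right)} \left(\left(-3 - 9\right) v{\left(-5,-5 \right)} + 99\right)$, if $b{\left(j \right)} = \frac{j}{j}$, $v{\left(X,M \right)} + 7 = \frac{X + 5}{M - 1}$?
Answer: $183$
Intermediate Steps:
$v{\left(X,M \right)} = -7 + \frac{5 + X}{-1 + M}$ ($v{\left(X,M \right)} = -7 + \frac{X + 5}{M - 1} = -7 + \frac{5 + X}{-1 + M}$)
$b{\left(j \right)} = 1$
$b{\left(-13 \right)} \left(\left(-3 - 9\right) v{\left(-5,-5 \right)} + 99\right) = 1 \left(\left(-3 - 9\right) \frac{12 - 5 - -35}{-1 - 5} + 99\right) = 1 \left(- 12 \frac{12 - 5 + 35}{-6} + 99\right) = 1 \left(- 12 \left(\left(- \frac{1}{6}\right) 42\right) + 99\right) = 1 \left(\left(-12\right) \left(-7\right) + 99\right) = 1 \left(84 + 99\right) = 1 \cdot 183 = 183$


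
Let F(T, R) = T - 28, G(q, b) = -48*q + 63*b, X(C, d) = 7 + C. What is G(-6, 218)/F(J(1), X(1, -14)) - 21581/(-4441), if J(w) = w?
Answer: -6854335/13323 ≈ -514.47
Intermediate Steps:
F(T, R) = -28 + T
G(-6, 218)/F(J(1), X(1, -14)) - 21581/(-4441) = (-48*(-6) + 63*218)/(-28 + 1) - 21581/(-4441) = (288 + 13734)/(-27) - 21581*(-1/4441) = 14022*(-1/27) + 21581/4441 = -1558/3 + 21581/4441 = -6854335/13323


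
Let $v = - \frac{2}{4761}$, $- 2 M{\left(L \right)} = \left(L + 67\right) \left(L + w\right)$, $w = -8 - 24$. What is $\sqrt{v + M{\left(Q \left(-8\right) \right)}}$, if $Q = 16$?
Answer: $\frac{i \sqrt{23233682}}{69} \approx 69.857 i$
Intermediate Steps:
$w = -32$
$M{\left(L \right)} = - \frac{\left(-32 + L\right) \left(67 + L\right)}{2}$ ($M{\left(L \right)} = - \frac{\left(L + 67\right) \left(L - 32\right)}{2} = - \frac{\left(67 + L\right) \left(-32 + L\right)}{2} = - \frac{\left(-32 + L\right) \left(67 + L\right)}{2}$)
$v = - \frac{2}{4761}$ ($v = \left(-2\right) \frac{1}{4761} = - \frac{2}{4761} \approx -0.00042008$)
$\sqrt{v + M{\left(Q \left(-8\right) \right)}} = \sqrt{- \frac{2}{4761} - \left(-1072 + 8192 + \frac{35}{2} \cdot 16 \left(-8\right)\right)} = \sqrt{- \frac{2}{4761} - \left(-3312 + 8192\right)} = \sqrt{- \frac{2}{4761} + \left(1072 + 2240 - 8192\right)} = \sqrt{- \frac{2}{4761} - 4880} = \sqrt{- \frac{23233682}{4761}} = \frac{i \sqrt{23233682}}{69}$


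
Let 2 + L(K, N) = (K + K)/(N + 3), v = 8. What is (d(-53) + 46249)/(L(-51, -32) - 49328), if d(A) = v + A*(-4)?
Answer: -1347601/1430468 ≈ -0.94207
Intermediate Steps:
L(K, N) = -2 + 2*K/(3 + N) (L(K, N) = -2 + (K + K)/(N + 3) = -2 + (2*K)/(3 + N) = -2 + 2*K/(3 + N))
d(A) = 8 - 4*A (d(A) = 8 + A*(-4) = 8 - 4*A)
(d(-53) + 46249)/(L(-51, -32) - 49328) = ((8 - 4*(-53)) + 46249)/(2*(-3 - 51 - 1*(-32))/(3 - 32) - 49328) = ((8 + 212) + 46249)/(2*(-3 - 51 + 32)/(-29) - 49328) = (220 + 46249)/(2*(-1/29)*(-22) - 49328) = 46469/(44/29 - 49328) = 46469/(-1430468/29) = 46469*(-29/1430468) = -1347601/1430468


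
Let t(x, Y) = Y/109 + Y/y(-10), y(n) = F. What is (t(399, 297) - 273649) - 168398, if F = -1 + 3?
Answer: -96333279/218 ≈ -4.4190e+5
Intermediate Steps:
F = 2
y(n) = 2
t(x, Y) = 111*Y/218 (t(x, Y) = Y/109 + Y/2 = 111*Y/218)
(t(399, 297) - 273649) - 168398 = ((111/218)*297 - 273649) - 168398 = (32967/218 - 273649) - 168398 = -59622515/218 - 168398 = -96333279/218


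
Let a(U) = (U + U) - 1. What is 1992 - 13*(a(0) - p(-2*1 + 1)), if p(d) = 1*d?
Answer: 1992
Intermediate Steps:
a(U) = -1 + 2*U (a(U) = 2*U - 1 = -1 + 2*U)
p(d) = d
1992 - 13*(a(0) - p(-2*1 + 1)) = 1992 - 13*((-1 + 2*0) - (-2*1 + 1)) = 1992 - 13*((-1 + 0) - (-2 + 1)) = 1992 - 13*(-1 - 1*(-1)) = 1992 - 13*(-1 + 1) = 1992 - 13*0 = 1992 + 0 = 1992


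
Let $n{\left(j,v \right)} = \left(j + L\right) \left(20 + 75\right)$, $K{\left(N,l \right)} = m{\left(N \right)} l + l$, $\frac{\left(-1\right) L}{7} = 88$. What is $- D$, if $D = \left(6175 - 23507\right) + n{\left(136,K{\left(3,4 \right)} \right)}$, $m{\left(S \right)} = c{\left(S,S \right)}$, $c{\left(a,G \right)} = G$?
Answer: $62932$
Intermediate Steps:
$m{\left(S \right)} = S$
$L = -616$ ($L = \left(-7\right) 88 = -616$)
$K{\left(N,l \right)} = l + N l$ ($K{\left(N,l \right)} = N l + l = l + N l$)
$n{\left(j,v \right)} = -58520 + 95 j$ ($n{\left(j,v \right)} = \left(j - 616\right) \left(20 + 75\right) = \left(-616 + j\right) 95 = -58520 + 95 j$)
$D = -62932$ ($D = \left(6175 - 23507\right) + \left(-58520 + 95 \cdot 136\right) = -17332 + \left(-58520 + 12920\right) = -17332 - 45600 = -62932$)
$- D = \left(-1\right) \left(-62932\right) = 62932$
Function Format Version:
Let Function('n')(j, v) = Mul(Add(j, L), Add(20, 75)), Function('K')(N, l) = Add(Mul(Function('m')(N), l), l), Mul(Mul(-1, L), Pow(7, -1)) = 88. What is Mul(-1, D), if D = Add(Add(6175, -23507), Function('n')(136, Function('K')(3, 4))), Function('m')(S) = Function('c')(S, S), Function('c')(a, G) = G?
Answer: 62932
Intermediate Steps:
Function('m')(S) = S
L = -616 (L = Mul(-7, 88) = -616)
Function('K')(N, l) = Add(l, Mul(N, l)) (Function('K')(N, l) = Add(Mul(N, l), l) = Add(l, Mul(N, l)))
Function('n')(j, v) = Add(-58520, Mul(95, j)) (Function('n')(j, v) = Mul(Add(j, -616), Add(20, 75)) = Mul(Add(-616, j), 95) = Add(-58520, Mul(95, j)))
D = -62932 (D = Add(Add(6175, -23507), Add(-58520, Mul(95, 136))) = Add(-17332, Add(-58520, 12920)) = Add(-17332, -45600) = -62932)
Mul(-1, D) = Mul(-1, -62932) = 62932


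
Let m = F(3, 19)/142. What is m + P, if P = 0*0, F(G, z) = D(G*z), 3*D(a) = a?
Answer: 19/142 ≈ 0.13380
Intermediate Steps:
D(a) = a/3
F(G, z) = G*z/3 (F(G, z) = (G*z)/3 = G*z/3)
P = 0
m = 19/142 (m = ((⅓)*3*19)/142 = 19*(1/142) = 19/142 ≈ 0.13380)
m + P = 19/142 + 0 = 19/142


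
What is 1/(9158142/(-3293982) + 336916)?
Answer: 548997/184964346895 ≈ 2.9681e-6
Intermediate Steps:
1/(9158142/(-3293982) + 336916) = 1/(9158142*(-1/3293982) + 336916) = 1/(-1526357/548997 + 336916) = 1/(184964346895/548997) = 548997/184964346895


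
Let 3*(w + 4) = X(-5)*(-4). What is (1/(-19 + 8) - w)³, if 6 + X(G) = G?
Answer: -44738875/35937 ≈ -1244.9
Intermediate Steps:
X(G) = -6 + G
w = 32/3 (w = -4 + ((-6 - 5)*(-4))/3 = -4 + (-11*(-4))/3 = -4 + (⅓)*44 = -4 + 44/3 = 32/3 ≈ 10.667)
(1/(-19 + 8) - w)³ = (1/(-19 + 8) - 1*32/3)³ = (1/(-11) - 32/3)³ = (-1/11 - 32/3)³ = (-355/33)³ = -44738875/35937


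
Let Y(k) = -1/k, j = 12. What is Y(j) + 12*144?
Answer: 20735/12 ≈ 1727.9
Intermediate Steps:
Y(j) + 12*144 = -1/12 + 12*144 = -1*1/12 + 1728 = -1/12 + 1728 = 20735/12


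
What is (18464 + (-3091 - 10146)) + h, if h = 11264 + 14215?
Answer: 30706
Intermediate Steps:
h = 25479
(18464 + (-3091 - 10146)) + h = (18464 + (-3091 - 10146)) + 25479 = (18464 - 13237) + 25479 = 5227 + 25479 = 30706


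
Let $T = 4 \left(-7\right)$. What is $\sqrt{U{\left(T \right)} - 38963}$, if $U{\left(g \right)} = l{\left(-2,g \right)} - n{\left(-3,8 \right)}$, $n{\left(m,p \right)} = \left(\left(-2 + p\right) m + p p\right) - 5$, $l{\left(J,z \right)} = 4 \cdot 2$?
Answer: $2 i \sqrt{9749} \approx 197.47 i$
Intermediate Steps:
$l{\left(J,z \right)} = 8$
$n{\left(m,p \right)} = -5 + p^{2} + m \left(-2 + p\right)$ ($n{\left(m,p \right)} = \left(m \left(-2 + p\right) + p^{2}\right) - 5 = \left(p^{2} + m \left(-2 + p\right)\right) - 5 = -5 + p^{2} + m \left(-2 + p\right)$)
$T = -28$
$U{\left(g \right)} = -33$ ($U{\left(g \right)} = 8 - \left(-5 + 8^{2} - -6 - 24\right) = 8 - \left(-5 + 64 + 6 - 24\right) = 8 - 41 = -33$)
$\sqrt{U{\left(T \right)} - 38963} = \sqrt{-33 - 38963} = \sqrt{-38996} = 2 i \sqrt{9749}$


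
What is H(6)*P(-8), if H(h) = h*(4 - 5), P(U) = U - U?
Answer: 0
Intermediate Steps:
P(U) = 0
H(h) = -h (H(h) = h*(-1) = -h)
H(6)*P(-8) = -1*6*0 = -6*0 = 0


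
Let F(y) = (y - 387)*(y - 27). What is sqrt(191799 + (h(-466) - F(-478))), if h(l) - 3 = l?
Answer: I*sqrt(245489) ≈ 495.47*I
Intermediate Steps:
h(l) = 3 + l
F(y) = (-387 + y)*(-27 + y)
sqrt(191799 + (h(-466) - F(-478))) = sqrt(191799 + ((3 - 466) - (10449 + (-478)**2 - 414*(-478)))) = sqrt(191799 + (-463 - (10449 + 228484 + 197892))) = sqrt(191799 + (-463 - 1*436825)) = sqrt(191799 + (-463 - 436825)) = sqrt(191799 - 437288) = sqrt(-245489) = I*sqrt(245489)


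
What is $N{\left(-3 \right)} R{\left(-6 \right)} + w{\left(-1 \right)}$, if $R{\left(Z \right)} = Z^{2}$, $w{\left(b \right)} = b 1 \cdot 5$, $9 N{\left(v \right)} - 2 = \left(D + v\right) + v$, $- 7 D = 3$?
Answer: $- \frac{159}{7} \approx -22.714$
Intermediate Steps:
$D = - \frac{3}{7}$ ($D = \left(- \frac{1}{7}\right) 3 = - \frac{3}{7} \approx -0.42857$)
$N{\left(v \right)} = \frac{11}{63} + \frac{2 v}{9}$ ($N{\left(v \right)} = \frac{2}{9} + \frac{\left(- \frac{3}{7} + v\right) + v}{9} = \frac{2}{9} + \frac{- \frac{3}{7} + 2 v}{9} = \frac{2}{9} + \left(- \frac{1}{21} + \frac{2 v}{9}\right) = \frac{11}{63} + \frac{2 v}{9}$)
$w{\left(b \right)} = 5 b$ ($w{\left(b \right)} = b 5 = 5 b$)
$N{\left(-3 \right)} R{\left(-6 \right)} + w{\left(-1 \right)} = \left(\frac{11}{63} + \frac{2}{9} \left(-3\right)\right) \left(-6\right)^{2} + 5 \left(-1\right) = \left(\frac{11}{63} - \frac{2}{3}\right) 36 - 5 = \left(- \frac{31}{63}\right) 36 - 5 = - \frac{124}{7} - 5 = - \frac{159}{7}$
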